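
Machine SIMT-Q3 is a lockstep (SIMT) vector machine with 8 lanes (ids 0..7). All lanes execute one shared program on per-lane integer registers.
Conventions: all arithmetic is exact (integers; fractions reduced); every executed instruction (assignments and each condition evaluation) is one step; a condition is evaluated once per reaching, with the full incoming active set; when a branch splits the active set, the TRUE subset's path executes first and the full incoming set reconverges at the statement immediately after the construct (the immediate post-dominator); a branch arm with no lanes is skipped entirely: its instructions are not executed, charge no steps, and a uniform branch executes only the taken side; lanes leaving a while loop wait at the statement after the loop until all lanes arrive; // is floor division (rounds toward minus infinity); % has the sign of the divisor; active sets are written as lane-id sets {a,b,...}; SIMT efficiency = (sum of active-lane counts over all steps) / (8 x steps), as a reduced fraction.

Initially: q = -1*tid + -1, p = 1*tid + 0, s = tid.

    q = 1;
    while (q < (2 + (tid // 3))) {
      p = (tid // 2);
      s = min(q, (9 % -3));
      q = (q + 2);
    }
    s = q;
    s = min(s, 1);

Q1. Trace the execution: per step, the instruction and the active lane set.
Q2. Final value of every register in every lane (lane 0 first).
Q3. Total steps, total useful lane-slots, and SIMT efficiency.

step 0: q <- 1                       {0,1,2,3,4,5,6,7}
step 1: eval (q < (2 + (tid // 3)))  {0,1,2,3,4,5,6,7}
step 2: p <- (tid // 2)              {0,1,2,3,4,5,6,7}
step 3: s <- min(q, (9 % -3))        {0,1,2,3,4,5,6,7}
step 4: q <- (q + 2)                 {0,1,2,3,4,5,6,7}
step 5: eval (q < (2 + (tid // 3)))  {0,1,2,3,4,5,6,7}
step 6: p <- (tid // 2)              {6,7}
step 7: s <- min(q, (9 % -3))        {6,7}
step 8: q <- (q + 2)                 {6,7}
step 9: eval (q < (2 + (tid // 3)))  {6,7}
step 10: s <- q                       {0,1,2,3,4,5,6,7}
step 11: s <- min(s, 1)               {0,1,2,3,4,5,6,7}

Answer: 12 steps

q: 3,3,3,3,3,3,5,5
p: 0,0,1,1,2,2,3,3
s: 1,1,1,1,1,1,1,1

steps = 12; useful = 72; efficiency = 72/96 = 3/4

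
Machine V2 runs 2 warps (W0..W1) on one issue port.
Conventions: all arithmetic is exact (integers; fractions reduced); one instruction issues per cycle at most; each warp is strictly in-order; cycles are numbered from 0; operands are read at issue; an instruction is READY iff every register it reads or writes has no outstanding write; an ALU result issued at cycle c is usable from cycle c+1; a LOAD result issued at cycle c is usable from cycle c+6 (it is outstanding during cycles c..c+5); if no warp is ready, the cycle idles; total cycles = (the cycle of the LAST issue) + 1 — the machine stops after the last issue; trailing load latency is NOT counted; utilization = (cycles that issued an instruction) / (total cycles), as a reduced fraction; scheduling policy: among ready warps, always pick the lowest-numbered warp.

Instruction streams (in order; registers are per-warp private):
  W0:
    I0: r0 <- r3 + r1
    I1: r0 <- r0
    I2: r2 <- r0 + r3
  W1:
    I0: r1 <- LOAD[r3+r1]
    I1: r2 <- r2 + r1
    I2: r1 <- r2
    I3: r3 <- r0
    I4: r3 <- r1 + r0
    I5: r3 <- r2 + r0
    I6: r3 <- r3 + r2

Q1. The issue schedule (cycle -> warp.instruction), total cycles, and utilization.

cycle 0: W0.I0
cycle 1: W0.I1
cycle 2: W0.I2
cycle 3: W1.I0
cycle 4: idle
cycle 5: idle
cycle 6: idle
cycle 7: idle
cycle 8: idle
cycle 9: W1.I1
cycle 10: W1.I2
cycle 11: W1.I3
cycle 12: W1.I4
cycle 13: W1.I5
cycle 14: W1.I6

Answer: 15 cycles, utilization 2/3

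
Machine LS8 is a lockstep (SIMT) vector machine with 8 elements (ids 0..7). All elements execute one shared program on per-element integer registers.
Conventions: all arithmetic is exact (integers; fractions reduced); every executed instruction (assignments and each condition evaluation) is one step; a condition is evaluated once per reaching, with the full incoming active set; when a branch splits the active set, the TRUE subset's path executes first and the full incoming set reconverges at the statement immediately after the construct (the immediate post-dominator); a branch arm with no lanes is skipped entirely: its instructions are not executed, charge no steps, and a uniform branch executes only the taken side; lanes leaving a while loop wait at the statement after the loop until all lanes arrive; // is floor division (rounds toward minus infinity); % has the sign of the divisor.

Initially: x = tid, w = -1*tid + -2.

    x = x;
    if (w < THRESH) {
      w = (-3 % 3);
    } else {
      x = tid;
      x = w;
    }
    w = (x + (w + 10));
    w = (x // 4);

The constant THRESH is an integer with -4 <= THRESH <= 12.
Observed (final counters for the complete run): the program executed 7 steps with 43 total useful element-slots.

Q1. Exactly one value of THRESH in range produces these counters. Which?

Answer: THRESH = -4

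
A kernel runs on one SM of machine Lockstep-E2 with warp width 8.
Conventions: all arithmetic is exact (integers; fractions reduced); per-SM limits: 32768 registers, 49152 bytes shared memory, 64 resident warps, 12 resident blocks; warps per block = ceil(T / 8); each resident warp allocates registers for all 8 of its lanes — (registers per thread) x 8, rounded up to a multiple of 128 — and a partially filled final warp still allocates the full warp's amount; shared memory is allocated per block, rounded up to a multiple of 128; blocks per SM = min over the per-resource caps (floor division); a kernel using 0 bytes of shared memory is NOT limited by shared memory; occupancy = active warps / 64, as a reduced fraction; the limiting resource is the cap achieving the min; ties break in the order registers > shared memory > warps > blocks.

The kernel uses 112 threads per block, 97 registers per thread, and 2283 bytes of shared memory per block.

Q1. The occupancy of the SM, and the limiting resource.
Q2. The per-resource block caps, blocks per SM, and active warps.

Answer: occupancy 7/16, limited by registers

registers: 2 blocks
shared memory: 21 blocks
warps: 4 blocks
blocks: 12 blocks

Answer: 2 blocks, 28 active warps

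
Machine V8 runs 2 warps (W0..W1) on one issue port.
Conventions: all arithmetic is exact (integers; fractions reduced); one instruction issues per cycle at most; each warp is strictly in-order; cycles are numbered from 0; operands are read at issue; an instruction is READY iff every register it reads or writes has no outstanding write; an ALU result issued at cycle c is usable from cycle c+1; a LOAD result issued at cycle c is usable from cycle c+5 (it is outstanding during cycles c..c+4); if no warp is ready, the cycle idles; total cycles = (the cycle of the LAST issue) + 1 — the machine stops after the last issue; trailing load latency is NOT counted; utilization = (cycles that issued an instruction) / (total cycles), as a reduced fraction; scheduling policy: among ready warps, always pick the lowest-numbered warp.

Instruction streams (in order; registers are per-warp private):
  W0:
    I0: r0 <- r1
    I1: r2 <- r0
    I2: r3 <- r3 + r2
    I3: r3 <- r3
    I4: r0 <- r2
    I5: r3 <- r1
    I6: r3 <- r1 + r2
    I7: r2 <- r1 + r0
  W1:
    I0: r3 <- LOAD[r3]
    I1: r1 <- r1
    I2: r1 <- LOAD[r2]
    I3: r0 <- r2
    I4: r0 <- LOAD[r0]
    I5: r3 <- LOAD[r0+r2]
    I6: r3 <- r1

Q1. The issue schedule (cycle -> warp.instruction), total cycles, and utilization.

cycle 0: W0.I0
cycle 1: W0.I1
cycle 2: W0.I2
cycle 3: W0.I3
cycle 4: W0.I4
cycle 5: W0.I5
cycle 6: W0.I6
cycle 7: W0.I7
cycle 8: W1.I0
cycle 9: W1.I1
cycle 10: W1.I2
cycle 11: W1.I3
cycle 12: W1.I4
cycle 13: idle
cycle 14: idle
cycle 15: idle
cycle 16: idle
cycle 17: W1.I5
cycle 18: idle
cycle 19: idle
cycle 20: idle
cycle 21: idle
cycle 22: W1.I6

Answer: 23 cycles, utilization 15/23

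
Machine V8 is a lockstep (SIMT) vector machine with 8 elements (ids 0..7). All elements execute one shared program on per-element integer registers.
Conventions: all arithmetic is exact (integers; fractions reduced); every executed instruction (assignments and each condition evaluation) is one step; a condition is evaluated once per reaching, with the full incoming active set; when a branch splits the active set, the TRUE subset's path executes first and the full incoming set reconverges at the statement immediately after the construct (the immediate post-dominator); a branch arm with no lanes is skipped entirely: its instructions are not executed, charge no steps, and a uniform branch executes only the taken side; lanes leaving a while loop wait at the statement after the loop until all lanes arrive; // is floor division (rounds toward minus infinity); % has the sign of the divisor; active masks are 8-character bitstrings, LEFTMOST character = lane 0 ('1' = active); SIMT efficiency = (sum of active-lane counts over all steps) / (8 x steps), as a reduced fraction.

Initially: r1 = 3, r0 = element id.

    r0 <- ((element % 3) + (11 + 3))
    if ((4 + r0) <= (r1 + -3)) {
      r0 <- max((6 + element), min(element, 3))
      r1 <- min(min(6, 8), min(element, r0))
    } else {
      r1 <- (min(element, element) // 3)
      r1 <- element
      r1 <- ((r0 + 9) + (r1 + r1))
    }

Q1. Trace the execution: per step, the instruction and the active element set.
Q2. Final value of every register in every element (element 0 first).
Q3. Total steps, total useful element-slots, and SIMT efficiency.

step 0: r0 <- ((element % 3) + (11 + 3)) 11111111
step 1: eval ((4 + r0) <= (r1 + -3)) 11111111
step 2: r1 <- (min(element, element) // 3) 11111111
step 3: r1 <- element                11111111
step 4: r1 <- ((r0 + 9) + (r1 + r1)) 11111111

Answer: 5 steps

r1: 23,26,29,29,32,35,35,38
r0: 14,15,16,14,15,16,14,15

steps = 5; useful = 40; efficiency = 40/40 = 1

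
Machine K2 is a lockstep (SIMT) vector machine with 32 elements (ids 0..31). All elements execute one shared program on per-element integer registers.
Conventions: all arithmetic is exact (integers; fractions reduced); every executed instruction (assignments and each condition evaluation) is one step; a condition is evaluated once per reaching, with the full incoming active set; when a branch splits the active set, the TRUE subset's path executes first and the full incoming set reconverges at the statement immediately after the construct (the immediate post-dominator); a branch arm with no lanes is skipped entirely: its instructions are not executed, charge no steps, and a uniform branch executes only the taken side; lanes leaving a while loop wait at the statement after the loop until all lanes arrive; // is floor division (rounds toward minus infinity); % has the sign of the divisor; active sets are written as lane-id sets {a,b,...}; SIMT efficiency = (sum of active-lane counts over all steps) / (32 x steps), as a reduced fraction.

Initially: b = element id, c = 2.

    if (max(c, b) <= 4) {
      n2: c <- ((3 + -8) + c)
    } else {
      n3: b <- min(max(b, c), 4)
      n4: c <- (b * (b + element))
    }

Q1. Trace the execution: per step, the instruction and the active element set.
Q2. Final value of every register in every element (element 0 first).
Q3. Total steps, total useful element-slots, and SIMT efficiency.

step 0: eval (max(c, b) <= 4)        {0,1,2,3,4,5,6,7,8,9,10,11,12,13,14,15,16,17,18,19,20,21,22,23,24,25,26,27,28,29,30,31}
step 1: c <- ((3 + -8) + c)          {0,1,2,3,4}
step 2: b <- min(max(b, c), 4)       {5,6,7,8,9,10,11,12,13,14,15,16,17,18,19,20,21,22,23,24,25,26,27,28,29,30,31}
step 3: c <- (b * (b + element))     {5,6,7,8,9,10,11,12,13,14,15,16,17,18,19,20,21,22,23,24,25,26,27,28,29,30,31}

Answer: 4 steps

b: 0,1,2,3,4,4,4,4,4,4,4,4,4,4,4,4,4,4,4,4,4,4,4,4,4,4,4,4,4,4,4,4
c: -3,-3,-3,-3,-3,36,40,44,48,52,56,60,64,68,72,76,80,84,88,92,96,100,104,108,112,116,120,124,128,132,136,140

steps = 4; useful = 91; efficiency = 91/128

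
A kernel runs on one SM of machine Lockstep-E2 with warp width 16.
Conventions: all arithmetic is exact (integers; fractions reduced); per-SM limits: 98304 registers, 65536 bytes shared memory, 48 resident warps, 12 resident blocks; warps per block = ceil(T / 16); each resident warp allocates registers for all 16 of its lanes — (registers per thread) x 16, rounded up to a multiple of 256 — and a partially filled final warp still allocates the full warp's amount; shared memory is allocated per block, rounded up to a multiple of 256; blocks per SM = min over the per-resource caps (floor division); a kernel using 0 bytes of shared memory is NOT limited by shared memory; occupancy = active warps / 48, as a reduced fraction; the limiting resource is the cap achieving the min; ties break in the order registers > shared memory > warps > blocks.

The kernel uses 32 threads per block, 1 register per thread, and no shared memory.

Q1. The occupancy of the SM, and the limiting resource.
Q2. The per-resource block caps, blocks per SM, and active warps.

Answer: occupancy 1/2, limited by blocks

registers: 192 blocks
shared memory: no limit (kernel uses none)
warps: 24 blocks
blocks: 12 blocks

Answer: 12 blocks, 24 active warps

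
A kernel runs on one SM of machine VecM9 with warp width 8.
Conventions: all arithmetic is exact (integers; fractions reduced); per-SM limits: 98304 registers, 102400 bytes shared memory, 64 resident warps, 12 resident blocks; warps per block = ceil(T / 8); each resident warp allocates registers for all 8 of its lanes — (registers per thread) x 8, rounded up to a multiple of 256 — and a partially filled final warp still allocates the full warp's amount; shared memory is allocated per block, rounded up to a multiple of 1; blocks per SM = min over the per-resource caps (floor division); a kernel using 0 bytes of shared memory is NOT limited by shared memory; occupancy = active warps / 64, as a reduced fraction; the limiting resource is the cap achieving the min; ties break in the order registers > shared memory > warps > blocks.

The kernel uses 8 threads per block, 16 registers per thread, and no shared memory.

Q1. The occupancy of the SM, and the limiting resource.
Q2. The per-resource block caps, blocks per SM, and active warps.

Answer: occupancy 3/16, limited by blocks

registers: 384 blocks
shared memory: no limit (kernel uses none)
warps: 64 blocks
blocks: 12 blocks

Answer: 12 blocks, 12 active warps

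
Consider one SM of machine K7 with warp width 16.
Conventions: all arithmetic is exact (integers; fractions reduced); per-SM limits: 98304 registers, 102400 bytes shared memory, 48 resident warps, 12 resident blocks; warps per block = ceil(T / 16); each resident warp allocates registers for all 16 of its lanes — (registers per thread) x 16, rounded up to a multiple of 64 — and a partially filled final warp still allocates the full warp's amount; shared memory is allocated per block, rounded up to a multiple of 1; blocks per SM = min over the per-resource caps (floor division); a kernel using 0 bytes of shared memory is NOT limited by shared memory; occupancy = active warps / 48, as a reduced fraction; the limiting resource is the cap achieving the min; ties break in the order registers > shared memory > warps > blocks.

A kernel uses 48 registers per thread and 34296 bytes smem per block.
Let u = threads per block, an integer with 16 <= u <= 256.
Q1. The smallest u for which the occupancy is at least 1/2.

Answer: u = 177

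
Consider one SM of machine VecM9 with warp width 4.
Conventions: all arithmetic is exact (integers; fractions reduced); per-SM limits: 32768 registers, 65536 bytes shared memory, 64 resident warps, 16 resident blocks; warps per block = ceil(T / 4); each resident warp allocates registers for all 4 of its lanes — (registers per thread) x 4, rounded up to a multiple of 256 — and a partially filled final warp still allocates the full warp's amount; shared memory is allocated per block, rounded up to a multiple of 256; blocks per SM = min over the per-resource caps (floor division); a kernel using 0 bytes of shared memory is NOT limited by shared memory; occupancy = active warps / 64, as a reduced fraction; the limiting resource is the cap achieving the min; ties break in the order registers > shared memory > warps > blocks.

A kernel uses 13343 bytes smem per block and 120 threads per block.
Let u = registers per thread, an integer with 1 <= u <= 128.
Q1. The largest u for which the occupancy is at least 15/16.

Answer: u = 128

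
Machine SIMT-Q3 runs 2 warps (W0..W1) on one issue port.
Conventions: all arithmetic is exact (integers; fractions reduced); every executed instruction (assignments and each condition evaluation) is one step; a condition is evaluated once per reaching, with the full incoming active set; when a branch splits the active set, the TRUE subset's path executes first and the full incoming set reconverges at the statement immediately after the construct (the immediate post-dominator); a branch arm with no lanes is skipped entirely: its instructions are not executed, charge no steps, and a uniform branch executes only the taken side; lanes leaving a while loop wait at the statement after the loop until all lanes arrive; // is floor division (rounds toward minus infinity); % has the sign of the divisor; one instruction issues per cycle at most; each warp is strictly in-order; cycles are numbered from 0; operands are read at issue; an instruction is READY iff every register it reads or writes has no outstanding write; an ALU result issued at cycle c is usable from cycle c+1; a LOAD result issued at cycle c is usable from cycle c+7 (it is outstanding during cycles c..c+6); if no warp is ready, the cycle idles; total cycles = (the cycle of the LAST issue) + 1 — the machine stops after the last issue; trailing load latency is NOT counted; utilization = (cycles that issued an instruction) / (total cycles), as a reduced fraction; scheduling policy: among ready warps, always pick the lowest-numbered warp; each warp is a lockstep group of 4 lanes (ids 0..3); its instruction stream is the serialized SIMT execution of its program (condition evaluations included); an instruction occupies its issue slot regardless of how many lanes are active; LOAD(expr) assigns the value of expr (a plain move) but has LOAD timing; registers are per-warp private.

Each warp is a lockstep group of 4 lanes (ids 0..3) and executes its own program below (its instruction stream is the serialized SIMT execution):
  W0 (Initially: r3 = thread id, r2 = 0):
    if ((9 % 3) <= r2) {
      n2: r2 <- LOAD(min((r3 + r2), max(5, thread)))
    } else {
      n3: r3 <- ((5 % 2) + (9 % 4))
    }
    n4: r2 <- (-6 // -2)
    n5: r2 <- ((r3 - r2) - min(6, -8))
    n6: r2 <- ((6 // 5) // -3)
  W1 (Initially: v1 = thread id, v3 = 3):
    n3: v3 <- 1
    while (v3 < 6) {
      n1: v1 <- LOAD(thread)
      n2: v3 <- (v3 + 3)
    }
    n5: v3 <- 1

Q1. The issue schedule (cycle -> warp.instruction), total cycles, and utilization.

cycle 0: W0.I0
cycle 1: W0.I1
cycle 2: W1.I0
cycle 3: W1.I1
cycle 4: W1.I2
cycle 5: W1.I3
cycle 6: W1.I4
cycle 7: idle
cycle 8: W0.I2
cycle 9: W0.I3
cycle 10: W0.I4
cycle 11: W1.I5
cycle 12: W1.I6
cycle 13: W1.I7
cycle 14: W1.I8

Answer: 15 cycles, utilization 14/15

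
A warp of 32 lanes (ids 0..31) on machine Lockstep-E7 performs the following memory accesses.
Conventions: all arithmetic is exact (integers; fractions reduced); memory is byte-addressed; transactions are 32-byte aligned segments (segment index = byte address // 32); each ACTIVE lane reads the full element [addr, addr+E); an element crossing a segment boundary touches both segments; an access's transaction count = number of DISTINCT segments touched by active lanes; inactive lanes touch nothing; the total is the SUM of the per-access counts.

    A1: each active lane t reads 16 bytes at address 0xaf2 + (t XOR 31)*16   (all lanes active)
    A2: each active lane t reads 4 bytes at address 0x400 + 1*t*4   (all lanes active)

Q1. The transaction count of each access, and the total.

A1: 17 transactions
A2: 4 transactions

Answer: 17,4; total 21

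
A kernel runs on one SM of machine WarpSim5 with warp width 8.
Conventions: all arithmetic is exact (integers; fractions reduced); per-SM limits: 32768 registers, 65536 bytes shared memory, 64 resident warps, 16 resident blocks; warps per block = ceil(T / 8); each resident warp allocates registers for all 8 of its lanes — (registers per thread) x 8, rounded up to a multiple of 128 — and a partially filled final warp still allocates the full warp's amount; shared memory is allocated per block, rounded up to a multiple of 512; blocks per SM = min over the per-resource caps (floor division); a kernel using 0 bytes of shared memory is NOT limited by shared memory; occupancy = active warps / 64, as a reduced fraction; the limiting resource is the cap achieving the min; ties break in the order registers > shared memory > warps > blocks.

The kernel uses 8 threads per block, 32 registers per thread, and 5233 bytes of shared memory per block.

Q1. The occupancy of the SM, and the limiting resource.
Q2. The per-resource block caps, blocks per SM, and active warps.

Answer: occupancy 11/64, limited by shared memory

registers: 128 blocks
shared memory: 11 blocks
warps: 64 blocks
blocks: 16 blocks

Answer: 11 blocks, 11 active warps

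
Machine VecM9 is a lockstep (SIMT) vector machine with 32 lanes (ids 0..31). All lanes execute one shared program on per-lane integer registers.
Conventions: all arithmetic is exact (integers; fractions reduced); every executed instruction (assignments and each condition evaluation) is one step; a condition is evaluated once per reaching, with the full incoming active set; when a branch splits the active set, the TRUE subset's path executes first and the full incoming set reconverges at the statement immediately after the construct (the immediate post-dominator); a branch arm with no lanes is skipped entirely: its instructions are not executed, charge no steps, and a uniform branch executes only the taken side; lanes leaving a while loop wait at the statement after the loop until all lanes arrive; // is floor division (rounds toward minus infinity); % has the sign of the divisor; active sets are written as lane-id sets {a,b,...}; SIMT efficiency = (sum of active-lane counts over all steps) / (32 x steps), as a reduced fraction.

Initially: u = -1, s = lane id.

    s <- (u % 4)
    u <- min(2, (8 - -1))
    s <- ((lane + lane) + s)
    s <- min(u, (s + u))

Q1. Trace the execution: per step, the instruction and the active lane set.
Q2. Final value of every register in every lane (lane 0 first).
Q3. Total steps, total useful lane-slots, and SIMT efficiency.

step 0: s <- (u % 4)                 {0,1,2,3,4,5,6,7,8,9,10,11,12,13,14,15,16,17,18,19,20,21,22,23,24,25,26,27,28,29,30,31}
step 1: u <- min(2, (8 - -1))        {0,1,2,3,4,5,6,7,8,9,10,11,12,13,14,15,16,17,18,19,20,21,22,23,24,25,26,27,28,29,30,31}
step 2: s <- ((lane + lane) + s)     {0,1,2,3,4,5,6,7,8,9,10,11,12,13,14,15,16,17,18,19,20,21,22,23,24,25,26,27,28,29,30,31}
step 3: s <- min(u, (s + u))         {0,1,2,3,4,5,6,7,8,9,10,11,12,13,14,15,16,17,18,19,20,21,22,23,24,25,26,27,28,29,30,31}

Answer: 4 steps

u: 2,2,2,2,2,2,2,2,2,2,2,2,2,2,2,2,2,2,2,2,2,2,2,2,2,2,2,2,2,2,2,2
s: 2,2,2,2,2,2,2,2,2,2,2,2,2,2,2,2,2,2,2,2,2,2,2,2,2,2,2,2,2,2,2,2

steps = 4; useful = 128; efficiency = 128/128 = 1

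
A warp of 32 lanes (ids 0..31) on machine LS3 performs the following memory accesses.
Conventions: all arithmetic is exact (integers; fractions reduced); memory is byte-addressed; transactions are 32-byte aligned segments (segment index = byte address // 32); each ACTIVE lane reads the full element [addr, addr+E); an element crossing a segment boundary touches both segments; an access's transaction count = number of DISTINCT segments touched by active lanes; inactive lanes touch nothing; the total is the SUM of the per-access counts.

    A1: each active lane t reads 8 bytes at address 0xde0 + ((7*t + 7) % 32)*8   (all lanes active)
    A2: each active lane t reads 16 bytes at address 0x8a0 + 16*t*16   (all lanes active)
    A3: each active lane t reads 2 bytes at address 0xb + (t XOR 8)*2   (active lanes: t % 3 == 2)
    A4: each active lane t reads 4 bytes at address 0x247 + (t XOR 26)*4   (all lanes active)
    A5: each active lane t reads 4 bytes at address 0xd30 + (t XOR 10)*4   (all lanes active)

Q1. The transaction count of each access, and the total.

A1: 8 transactions
A2: 32 transactions
A3: 3 transactions
A4: 5 transactions
A5: 5 transactions

Answer: 8,32,3,5,5; total 53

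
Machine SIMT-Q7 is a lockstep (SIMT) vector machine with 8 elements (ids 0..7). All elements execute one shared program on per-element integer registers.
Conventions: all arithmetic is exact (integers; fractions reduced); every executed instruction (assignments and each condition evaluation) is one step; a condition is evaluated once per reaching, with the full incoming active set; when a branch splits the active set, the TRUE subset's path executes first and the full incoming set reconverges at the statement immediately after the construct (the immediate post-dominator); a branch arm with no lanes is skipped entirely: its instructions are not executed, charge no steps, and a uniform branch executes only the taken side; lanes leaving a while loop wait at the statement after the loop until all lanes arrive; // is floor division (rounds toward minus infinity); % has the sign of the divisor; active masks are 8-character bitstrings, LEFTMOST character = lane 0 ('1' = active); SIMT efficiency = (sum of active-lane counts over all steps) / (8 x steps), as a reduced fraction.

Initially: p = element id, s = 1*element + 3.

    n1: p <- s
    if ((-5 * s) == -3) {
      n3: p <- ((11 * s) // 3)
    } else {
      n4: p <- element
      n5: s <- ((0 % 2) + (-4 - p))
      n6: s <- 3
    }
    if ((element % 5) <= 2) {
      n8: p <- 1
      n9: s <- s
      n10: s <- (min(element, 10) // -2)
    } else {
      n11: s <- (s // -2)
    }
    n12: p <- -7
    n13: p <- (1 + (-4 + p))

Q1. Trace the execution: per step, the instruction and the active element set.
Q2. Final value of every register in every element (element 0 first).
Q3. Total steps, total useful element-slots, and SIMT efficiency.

step 0: p <- s                       11111111
step 1: eval ((-5 * s) == -3)        11111111
step 2: p <- element                 11111111
step 3: s <- ((0 % 2) + (-4 - p))    11111111
step 4: s <- 3                       11111111
step 5: eval ((element % 5) <= 2)    11111111
step 6: p <- 1                       11100111
step 7: s <- s                       11100111
step 8: s <- (min(element, 10) // -2) 11100111
step 9: s <- (s // -2)               00011000
step 10: p <- -7                      11111111
step 11: p <- (1 + (-4 + p))          11111111

Answer: 12 steps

p: -10,-10,-10,-10,-10,-10,-10,-10
s: 0,-1,-1,-2,-2,-3,-3,-4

steps = 12; useful = 84; efficiency = 84/96 = 7/8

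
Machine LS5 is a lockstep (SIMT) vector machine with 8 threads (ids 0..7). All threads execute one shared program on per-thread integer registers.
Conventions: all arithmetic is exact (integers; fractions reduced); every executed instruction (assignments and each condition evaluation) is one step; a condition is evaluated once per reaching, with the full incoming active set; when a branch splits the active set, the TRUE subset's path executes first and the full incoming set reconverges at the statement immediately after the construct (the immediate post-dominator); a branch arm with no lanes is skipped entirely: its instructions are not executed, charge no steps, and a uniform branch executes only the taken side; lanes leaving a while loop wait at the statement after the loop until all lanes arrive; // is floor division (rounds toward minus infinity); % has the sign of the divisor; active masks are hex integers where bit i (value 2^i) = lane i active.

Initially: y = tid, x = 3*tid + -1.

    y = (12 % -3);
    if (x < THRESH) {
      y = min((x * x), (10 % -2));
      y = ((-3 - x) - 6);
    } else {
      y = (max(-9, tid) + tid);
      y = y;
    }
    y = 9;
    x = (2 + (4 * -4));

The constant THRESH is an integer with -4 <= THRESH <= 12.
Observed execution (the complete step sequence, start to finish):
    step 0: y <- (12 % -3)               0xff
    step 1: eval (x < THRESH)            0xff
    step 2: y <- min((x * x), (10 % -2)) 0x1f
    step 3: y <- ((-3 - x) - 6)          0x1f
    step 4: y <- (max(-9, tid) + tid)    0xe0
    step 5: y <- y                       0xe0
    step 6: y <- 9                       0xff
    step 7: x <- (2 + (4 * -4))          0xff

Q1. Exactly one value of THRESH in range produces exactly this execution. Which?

Answer: THRESH = 12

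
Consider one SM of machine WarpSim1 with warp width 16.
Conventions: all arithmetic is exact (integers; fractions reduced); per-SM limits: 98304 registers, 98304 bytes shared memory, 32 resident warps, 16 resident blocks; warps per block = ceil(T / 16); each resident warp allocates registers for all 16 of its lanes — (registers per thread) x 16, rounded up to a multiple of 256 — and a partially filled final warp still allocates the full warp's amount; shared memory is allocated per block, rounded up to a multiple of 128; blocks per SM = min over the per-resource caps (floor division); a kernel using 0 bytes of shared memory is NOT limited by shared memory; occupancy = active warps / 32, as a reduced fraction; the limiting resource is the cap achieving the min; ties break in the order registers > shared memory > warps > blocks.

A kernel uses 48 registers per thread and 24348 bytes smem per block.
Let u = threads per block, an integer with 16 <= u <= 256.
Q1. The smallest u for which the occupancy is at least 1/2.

Answer: u = 49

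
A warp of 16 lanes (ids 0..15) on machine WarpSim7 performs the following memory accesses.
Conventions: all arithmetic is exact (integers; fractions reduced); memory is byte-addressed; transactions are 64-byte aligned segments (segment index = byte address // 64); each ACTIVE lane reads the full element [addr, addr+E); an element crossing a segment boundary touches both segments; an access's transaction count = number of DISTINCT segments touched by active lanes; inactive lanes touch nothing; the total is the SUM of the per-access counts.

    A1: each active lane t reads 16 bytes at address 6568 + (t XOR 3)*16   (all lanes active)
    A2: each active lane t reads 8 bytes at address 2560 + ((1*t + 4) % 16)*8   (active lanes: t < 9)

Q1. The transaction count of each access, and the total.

A1: 5 transactions
A2: 2 transactions

Answer: 5,2; total 7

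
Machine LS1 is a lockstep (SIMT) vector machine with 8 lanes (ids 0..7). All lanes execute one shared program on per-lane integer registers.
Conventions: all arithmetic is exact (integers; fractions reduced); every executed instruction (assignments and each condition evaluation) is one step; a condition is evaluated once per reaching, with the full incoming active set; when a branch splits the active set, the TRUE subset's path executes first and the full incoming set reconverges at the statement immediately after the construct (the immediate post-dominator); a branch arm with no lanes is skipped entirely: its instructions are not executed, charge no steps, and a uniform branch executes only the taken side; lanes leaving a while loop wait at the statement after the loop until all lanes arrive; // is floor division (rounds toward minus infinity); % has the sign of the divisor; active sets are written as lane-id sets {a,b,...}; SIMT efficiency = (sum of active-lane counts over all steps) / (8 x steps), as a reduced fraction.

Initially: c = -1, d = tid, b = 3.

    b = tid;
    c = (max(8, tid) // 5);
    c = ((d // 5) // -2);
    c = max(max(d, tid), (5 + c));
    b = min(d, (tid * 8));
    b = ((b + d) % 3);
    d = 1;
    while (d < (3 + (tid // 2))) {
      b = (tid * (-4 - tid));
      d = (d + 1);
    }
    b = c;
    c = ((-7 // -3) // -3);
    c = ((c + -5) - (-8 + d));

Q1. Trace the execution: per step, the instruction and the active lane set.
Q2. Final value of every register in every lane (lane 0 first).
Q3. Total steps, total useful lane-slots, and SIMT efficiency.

step 0: b <- tid                     {0,1,2,3,4,5,6,7}
step 1: c <- (max(8, tid) // 5)      {0,1,2,3,4,5,6,7}
step 2: c <- ((d // 5) // -2)        {0,1,2,3,4,5,6,7}
step 3: c <- max(max(d, tid), (5 + c)) {0,1,2,3,4,5,6,7}
step 4: b <- min(d, (tid * 8))       {0,1,2,3,4,5,6,7}
step 5: b <- ((b + d) % 3)           {0,1,2,3,4,5,6,7}
step 6: d <- 1                       {0,1,2,3,4,5,6,7}
step 7: eval (d < (3 + (tid // 2)))  {0,1,2,3,4,5,6,7}
step 8: b <- (tid * (-4 - tid))      {0,1,2,3,4,5,6,7}
step 9: d <- (d + 1)                 {0,1,2,3,4,5,6,7}
step 10: eval (d < (3 + (tid // 2)))  {0,1,2,3,4,5,6,7}
step 11: b <- (tid * (-4 - tid))      {0,1,2,3,4,5,6,7}
step 12: d <- (d + 1)                 {0,1,2,3,4,5,6,7}
step 13: eval (d < (3 + (tid // 2)))  {0,1,2,3,4,5,6,7}
step 14: b <- (tid * (-4 - tid))      {2,3,4,5,6,7}
step 15: d <- (d + 1)                 {2,3,4,5,6,7}
step 16: eval (d < (3 + (tid // 2)))  {2,3,4,5,6,7}
step 17: b <- (tid * (-4 - tid))      {4,5,6,7}
step 18: d <- (d + 1)                 {4,5,6,7}
step 19: eval (d < (3 + (tid // 2)))  {4,5,6,7}
step 20: b <- (tid * (-4 - tid))      {6,7}
step 21: d <- (d + 1)                 {6,7}
step 22: eval (d < (3 + (tid // 2)))  {6,7}
step 23: b <- c                       {0,1,2,3,4,5,6,7}
step 24: c <- ((-7 // -3) // -3)      {0,1,2,3,4,5,6,7}
step 25: c <- ((c + -5) - (-8 + d))   {0,1,2,3,4,5,6,7}

Answer: 26 steps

c: -1,-1,-2,-2,-3,-3,-4,-4
d: 3,3,4,4,5,5,6,6
b: 5,5,5,5,5,5,6,7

steps = 26; useful = 172; efficiency = 172/208 = 43/52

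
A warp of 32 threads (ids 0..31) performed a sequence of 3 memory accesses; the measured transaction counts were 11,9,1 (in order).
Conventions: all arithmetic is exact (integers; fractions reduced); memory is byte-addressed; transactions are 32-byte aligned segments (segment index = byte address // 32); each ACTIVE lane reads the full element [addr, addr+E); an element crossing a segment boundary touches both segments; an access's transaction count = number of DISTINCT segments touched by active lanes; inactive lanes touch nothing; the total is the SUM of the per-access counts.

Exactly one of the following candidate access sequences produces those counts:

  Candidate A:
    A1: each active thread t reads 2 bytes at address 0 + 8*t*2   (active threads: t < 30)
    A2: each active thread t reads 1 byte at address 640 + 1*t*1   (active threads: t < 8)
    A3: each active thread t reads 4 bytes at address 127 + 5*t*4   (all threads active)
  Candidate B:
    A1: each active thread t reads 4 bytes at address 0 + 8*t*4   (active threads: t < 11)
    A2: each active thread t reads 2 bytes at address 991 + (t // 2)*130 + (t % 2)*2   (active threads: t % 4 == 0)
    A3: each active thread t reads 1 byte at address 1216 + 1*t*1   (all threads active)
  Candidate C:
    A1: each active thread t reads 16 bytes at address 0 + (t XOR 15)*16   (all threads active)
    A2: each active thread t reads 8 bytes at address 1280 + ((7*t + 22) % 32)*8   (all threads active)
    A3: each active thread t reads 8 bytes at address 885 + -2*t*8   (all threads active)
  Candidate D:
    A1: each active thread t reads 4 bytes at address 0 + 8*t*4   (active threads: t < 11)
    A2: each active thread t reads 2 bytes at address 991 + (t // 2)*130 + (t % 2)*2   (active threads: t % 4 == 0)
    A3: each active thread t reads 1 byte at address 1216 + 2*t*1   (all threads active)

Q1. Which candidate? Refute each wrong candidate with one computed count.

A: A1 gives 15 transactions, not 11
C: A1 gives 16 transactions, not 11
D: A3 gives 2 transactions, not 1
B: all counts match (11,9,1)

Answer: B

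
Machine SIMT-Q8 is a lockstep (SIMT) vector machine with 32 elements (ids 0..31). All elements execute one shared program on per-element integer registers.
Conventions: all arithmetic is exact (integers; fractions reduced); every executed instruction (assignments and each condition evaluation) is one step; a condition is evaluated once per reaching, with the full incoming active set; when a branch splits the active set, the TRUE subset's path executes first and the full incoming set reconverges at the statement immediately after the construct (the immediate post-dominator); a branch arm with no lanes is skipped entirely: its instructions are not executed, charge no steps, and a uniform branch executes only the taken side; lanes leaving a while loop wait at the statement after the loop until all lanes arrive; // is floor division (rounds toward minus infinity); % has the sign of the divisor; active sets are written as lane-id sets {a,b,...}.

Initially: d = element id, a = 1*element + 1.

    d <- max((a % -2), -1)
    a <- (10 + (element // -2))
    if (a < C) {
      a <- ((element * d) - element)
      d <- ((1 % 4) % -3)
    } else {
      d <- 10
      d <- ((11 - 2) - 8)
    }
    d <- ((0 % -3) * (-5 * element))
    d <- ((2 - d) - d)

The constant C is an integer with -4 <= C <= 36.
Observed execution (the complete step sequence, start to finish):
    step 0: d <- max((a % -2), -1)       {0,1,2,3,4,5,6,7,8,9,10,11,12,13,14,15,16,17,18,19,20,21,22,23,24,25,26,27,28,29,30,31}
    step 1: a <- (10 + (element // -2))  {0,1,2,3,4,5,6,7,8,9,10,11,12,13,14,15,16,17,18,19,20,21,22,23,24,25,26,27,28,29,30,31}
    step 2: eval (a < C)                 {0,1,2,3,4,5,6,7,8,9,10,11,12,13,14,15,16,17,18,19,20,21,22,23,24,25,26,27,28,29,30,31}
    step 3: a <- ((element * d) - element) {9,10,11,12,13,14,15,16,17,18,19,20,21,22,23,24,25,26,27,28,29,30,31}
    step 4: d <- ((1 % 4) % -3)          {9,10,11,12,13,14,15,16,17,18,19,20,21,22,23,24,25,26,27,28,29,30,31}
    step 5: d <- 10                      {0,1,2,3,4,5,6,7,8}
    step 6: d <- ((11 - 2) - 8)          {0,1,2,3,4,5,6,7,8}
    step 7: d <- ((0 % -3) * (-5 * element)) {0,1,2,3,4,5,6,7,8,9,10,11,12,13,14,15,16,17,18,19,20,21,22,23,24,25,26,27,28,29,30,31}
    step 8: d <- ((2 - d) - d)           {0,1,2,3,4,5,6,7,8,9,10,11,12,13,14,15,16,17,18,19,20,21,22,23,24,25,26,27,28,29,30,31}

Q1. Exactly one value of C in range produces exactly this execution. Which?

Answer: C = 6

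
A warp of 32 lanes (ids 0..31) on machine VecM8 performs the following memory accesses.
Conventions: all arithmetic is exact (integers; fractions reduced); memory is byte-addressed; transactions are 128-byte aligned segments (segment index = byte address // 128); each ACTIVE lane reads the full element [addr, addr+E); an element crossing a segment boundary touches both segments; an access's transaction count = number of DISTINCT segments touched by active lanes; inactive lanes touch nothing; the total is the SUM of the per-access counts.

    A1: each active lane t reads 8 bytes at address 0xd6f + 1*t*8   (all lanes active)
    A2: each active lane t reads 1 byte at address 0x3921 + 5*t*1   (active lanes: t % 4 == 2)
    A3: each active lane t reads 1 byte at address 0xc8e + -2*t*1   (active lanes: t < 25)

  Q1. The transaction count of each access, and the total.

A1: 3 transactions
A2: 2 transactions
A3: 2 transactions

Answer: 3,2,2; total 7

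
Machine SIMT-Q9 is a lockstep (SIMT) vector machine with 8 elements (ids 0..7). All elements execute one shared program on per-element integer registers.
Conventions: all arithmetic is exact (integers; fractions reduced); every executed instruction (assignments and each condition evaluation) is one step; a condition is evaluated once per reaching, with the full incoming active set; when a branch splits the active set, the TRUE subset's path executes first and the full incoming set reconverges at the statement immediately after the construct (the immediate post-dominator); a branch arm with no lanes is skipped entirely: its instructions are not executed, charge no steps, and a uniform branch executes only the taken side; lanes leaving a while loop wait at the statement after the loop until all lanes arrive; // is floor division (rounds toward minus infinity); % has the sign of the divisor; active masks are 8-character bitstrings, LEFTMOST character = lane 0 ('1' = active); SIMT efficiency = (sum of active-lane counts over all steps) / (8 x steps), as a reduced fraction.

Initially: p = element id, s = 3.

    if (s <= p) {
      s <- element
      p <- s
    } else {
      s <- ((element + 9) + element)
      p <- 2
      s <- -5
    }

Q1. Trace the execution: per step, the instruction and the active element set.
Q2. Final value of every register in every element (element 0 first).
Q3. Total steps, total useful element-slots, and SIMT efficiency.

step 0: eval (s <= p)                11111111
step 1: s <- element                 00011111
step 2: p <- s                       00011111
step 3: s <- ((element + 9) + element) 11100000
step 4: p <- 2                       11100000
step 5: s <- -5                      11100000

Answer: 6 steps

p: 2,2,2,3,4,5,6,7
s: -5,-5,-5,3,4,5,6,7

steps = 6; useful = 27; efficiency = 27/48 = 9/16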